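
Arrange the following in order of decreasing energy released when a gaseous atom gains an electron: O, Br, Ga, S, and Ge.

Br > S > O > Ge > Ga

EA tends to increase across a period and decrease down a group, though the pattern is less regular than for IE or radius.
Here both period and group differ, so the two effects have to be weighed against each other.
Ge > Ga: Ge lies to the right of Ga in period 4, so the across-period effect alone puts Ge higher.
O > Ge: relative to Ge, both the across-period and down-group shifts push O's electron affinity up.
S > O: this pair runs against the simple trend — see the exception note.
Br > S: period and group pull opposite ways; the across-period shift dominates (325 vs 200 kJ/mol).
Note the exception: S has a higher electron affinity than O, contrary to the simple trend — the compact 2p subshell of O repels the added electron more than S's larger 3p does.
Tabulated electron affinity (kJ/mol): O 141, S 200, Ga 29, Ge 119, Br 325.
So from highest to lowest: Br > S > O > Ge > Ga.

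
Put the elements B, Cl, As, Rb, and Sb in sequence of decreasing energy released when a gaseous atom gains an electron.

B is in period 2, group 13; Cl is in period 3, group 17; As is in period 4, group 15; Rb is in period 5, group 1; Sb is in period 5, group 15.
EA tends to increase across a period and decrease down a group, though the pattern is less regular than for IE or radius.
These span different periods and groups, so the two trends combine.
Rb > B: this pair runs against the simple trend — see the exception note.
As > Rb: relative to Rb, both the across-period and down-group shifts push As's electron affinity up.
Sb > As: this pair runs against the simple trend — see the exception note.
Cl > Sb: both effects reinforce here, so Cl is clearly the higher of the two.
Note the exception: Rb has a higher electron affinity than B, contrary to the simple trend — B's ns²np¹ configuration gives only a small electron affinity — the sparsely filled np subshell binds an added electron weakly.
Note the exception: Sb has a higher electron affinity than As, contrary to the simple trend — both are half-filled np³, but the pairing/repulsion penalty for the added electron shrinks as the p orbitals become larger and more diffuse down the group, and for Sb that outweighs the weaker nuclear attraction.
For reference (kJ/mol): B 27, Cl 349, As 78, Rb 47, Sb 103.
So from highest to lowest: Cl > Sb > As > Rb > B.

Cl > Sb > As > Rb > B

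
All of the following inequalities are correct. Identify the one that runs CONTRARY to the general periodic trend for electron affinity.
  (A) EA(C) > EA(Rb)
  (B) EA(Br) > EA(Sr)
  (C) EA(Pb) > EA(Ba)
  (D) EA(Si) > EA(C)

(D)

The general trend: electron affinity increases across a period and decreases down a group.
(A) C (period 2, group 14) vs Rb (period 5, group 1): the stated order agrees with the simple trend.
(B) Br (period 4, group 17) vs Sr (period 5, group 2): the stated order agrees with the simple trend.
(C) Pb (period 6, group 14) vs Ba (period 6, group 2): the stated order agrees with the simple trend.
(D) Si (period 3, group 14) vs C (period 2, group 14): the stated order contradicts the simple trend.
The exception is (D): Si's larger, more diffuse 3p orbitals accept an added electron slightly more readily than C's compact 2p.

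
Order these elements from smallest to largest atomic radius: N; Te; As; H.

H < N < As < Te

H is in period 1, group 1; N is in period 2, group 15; As is in period 4, group 15; Te is in period 5, group 16.
Atomic radius shrinks across a period as nuclear charge pulls the same shell inward, and grows down a group as new shells are added.
Neither a single period nor a single group — weigh both effects.
N > H: period and group pull opposite ways; the down-group shift dominates (71 vs 32 pm).
As > N: they share group 15; the group trend gives As the larger value.
Te > As: period and group pull opposite ways; the down-group shift dominates (136 vs 121 pm).
For reference (pm): H 32, N 71, As 121, Te 136.
So from smallest to largest: H < N < As < Te.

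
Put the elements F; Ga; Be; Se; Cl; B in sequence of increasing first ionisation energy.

Ga < B < Be < Se < Cl < F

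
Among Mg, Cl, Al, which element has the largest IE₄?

Al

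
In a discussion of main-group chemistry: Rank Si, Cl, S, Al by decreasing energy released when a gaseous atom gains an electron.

Cl > S > Si > Al

Al is in period 3, group 13; Si is in period 3, group 14; S is in period 3, group 16; Cl is in period 3, group 17.
EA tends to increase across a period and decrease down a group, though the pattern is less regular than for IE or radius.
All lie in period 3, so electron affinity increases left to right.
So from highest to lowest: Cl > S > Si > Al.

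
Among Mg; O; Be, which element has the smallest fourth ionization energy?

IE_4 is the cost of taking one more electron from the +3 cation: Mg³⁺ is already 1 electron into the core; O³⁺ still has 3 valence electrons; Be³⁺ is already 1 electron into the core.
Breaking into a closed-shell core is much more expensive than removing a leftover valence electron — Mg and Be have the largest IE_4 here.
Approximate IE_4 values (kJ/mol): Mg 10543, O 7469, Be 21007.
Hence IE_4: O < Mg < Be.

O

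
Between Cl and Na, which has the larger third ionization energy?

Consider each +2 ion: Cl²⁺ still has 5 valence electrons; Na²⁺ is already 1 electron into the core.
Breaking into a closed-shell core is much more expensive than removing a leftover valence electron — Na has the largest IE_3 here.
Tabulated IE_3 (kJ/mol): Cl 3822, Na 6910.
Hence IE_3: Cl < Na.

Na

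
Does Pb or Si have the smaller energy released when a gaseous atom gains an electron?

Si is in period 3, group 14; Pb is in period 6, group 14.
Atoms with high Z_eff and room in the valence shell (especially the halogens) have the most exothermic electron affinities.
All are in group 14, so electron affinity increases up the group.
So Pb has the smaller energy released when a gaseous atom gains an electron (Pb < Si).

Pb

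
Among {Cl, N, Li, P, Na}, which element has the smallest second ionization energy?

P

Consider each +1 ion: Cl⁺ still has 6 valence electrons; N⁺ still has 4 valence electrons; Li⁺ is the bare [He] core; P⁺ still has 4 valence electrons; Na⁺ is the bare [Ne] core.
Pulling an electron out of a noble-gas core costs far more than removing a remaining valence electron, so Na and Li sit at the high end of IE_2.
Valence configurations: Cl⁺ [Ne]3s²3p⁴, N⁺ [He]2s²2p², P⁺ [Ne]3s²3p².
Tabulated IE_2 (kJ/mol): Cl 2298, N 2856, Li 7298, P 1907, Na 4562.
So the second ionization energies run P < Cl < N < Na < Li.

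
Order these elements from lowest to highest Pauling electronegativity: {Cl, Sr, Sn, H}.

H is in period 1, group 1; Cl is in period 3, group 17; Sr is in period 5, group 2; Sn is in period 5, group 14.
Atoms toward the upper right of the periodic table pull bonding electrons most strongly.
Here both period and group differ, so the two effects have to be weighed against each other.
Sn > Sr: both are in period 5; the period trend gives Sn the larger value.
H > Sn: the two effects oppose for this pair; the down-group effect wins (2.20 vs 1.96).
Cl > H: the two effects oppose for this pair; the across-period effect wins (3.16 vs 2.20).
Approximate values (Pauling): H 2.20, Cl 3.16, Sr 0.95, Sn 1.96.
So from lowest to highest: Sr < Sn < H < Cl.

Sr, Sn, H, Cl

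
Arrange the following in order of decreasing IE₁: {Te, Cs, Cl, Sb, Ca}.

Cl > Te > Sb > Ca > Cs

Removing the outermost electron gets harder across a period and easier down a group.
Here both period and group differ, so the two effects have to be weighed against each other.
Ca > Cs: both effects reinforce here, so Ca is clearly the higher of the two.
Sb > Ca: period and group pull opposite ways; the across-period shift dominates (831 vs 590 kJ/mol).
Te > Sb: Te lies to the right of Sb in period 5, so the across-period effect alone puts Te higher.
Cl > Te: relative to Te, both the across-period and down-group shifts push Cl's first ionization energy up.
For reference (kJ/mol): Cl 1251, Ca 590, Sb 831, Te 869, Cs 376.
So from highest to lowest: Cl > Te > Sb > Ca > Cs.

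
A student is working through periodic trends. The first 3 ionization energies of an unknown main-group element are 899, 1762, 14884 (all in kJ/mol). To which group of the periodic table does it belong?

Group 2

Look for the largest jump between consecutive ionization energies: IE3/IE2 ≈ 8.4, far larger than any earlier ratio.
That jump marks the point where a core electron is being removed. So the atom has 2 valence electrons.
A main-group element with 2 valence electrons is in group 2.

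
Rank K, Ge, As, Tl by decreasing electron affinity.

Ge > As > K > Tl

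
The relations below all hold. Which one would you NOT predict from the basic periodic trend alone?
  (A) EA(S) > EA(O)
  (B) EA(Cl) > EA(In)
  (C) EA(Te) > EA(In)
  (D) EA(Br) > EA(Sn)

(A)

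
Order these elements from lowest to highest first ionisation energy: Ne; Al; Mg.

Al < Mg < Ne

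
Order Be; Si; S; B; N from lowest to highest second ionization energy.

The second ionization energy removes an electron from the +1 ion. For each element: Be⁺ still has 1 valence electron; Si⁺ still has 3 valence electrons; S⁺ still has 5 valence electrons; B⁺ still has 2 valence electrons; N⁺ still has 4 valence electrons.
All are still removing valence electrons, so compare the +1 ions as you would atoms: IE_2 generally rises across a period (higher Z_eff) and falls down a group (larger shell), subject to the usual subshell exceptions.
Valence configurations: Be⁺ [He]2s¹, Si⁺ [Ne]3s²3p¹, S⁺ [Ne]3s²3p³, B⁺ [He]2s², N⁺ [He]2s²2p².
The numbers (kJ/mol): Be 1757, Si 1577, S 2252, B 2427, N 2856.
Overall IE_2 order: Si < Be < S < B < N.

Si < Be < S < B < N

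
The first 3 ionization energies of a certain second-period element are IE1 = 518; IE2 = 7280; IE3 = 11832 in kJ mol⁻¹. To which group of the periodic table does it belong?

Group 1

Look for the largest jump between consecutive ionization energies: IE2/IE1 ≈ 14.1, far larger than any earlier ratio.
That jump marks the point where a core electron is being removed. So the atom has 1 valence electron.
A main-group element with 1 valence electron is in group 1.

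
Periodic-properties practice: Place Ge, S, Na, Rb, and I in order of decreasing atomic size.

Rb > Na > I > Ge > S

Across a period the added protons contract the valence shell; down a group each new principal shell makes the atom larger.
Here both period and group differ, so the two effects have to be weighed against each other.
Ge > S: both effects reinforce here, so Ge is clearly the larger of the two.
I > Ge: the two effects oppose for this pair; the down-group effect wins (133 vs 121 pm).
Na > I: period and group pull opposite ways; the across-period shift dominates (155 vs 133 pm).
Rb > Na: Rb sits below Na in group 1, so the down-group effect alone puts Rb larger.
For reference (pm): Na 155, S 103, Ge 121, Rb 210, I 133.
So from largest to smallest: Rb > Na > I > Ge > S.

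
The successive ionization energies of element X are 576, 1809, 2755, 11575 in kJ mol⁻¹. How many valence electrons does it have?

Look for the largest jump between consecutive ionization energies: IE4/IE3 ≈ 4.2, far larger than any earlier ratio.
That jump marks the point where a core electron is being removed. So the atom has 3 valence electrons.

3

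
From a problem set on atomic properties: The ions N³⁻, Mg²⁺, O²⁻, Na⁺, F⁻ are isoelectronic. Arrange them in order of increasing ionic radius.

Mg²⁺, Na⁺, F⁻, O²⁻, N³⁻

All of these have 10 electrons, so size is governed by nuclear charge alone: the more protons, the stronger the pull on the same electron cloud, and the smaller the ion.
Nuclear charges: Mg²⁺ (Z=12), Na⁺ (Z=11), F⁻ (Z=9), O²⁻ (Z=8), N³⁻ (Z=7).
Smallest to largest: Mg²⁺ < Na⁺ < F⁻ < O²⁻ < N³⁻.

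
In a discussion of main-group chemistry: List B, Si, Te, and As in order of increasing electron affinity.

B is in period 2, group 13; Si is in period 3, group 14; As is in period 4, group 15; Te is in period 5, group 16.
EA tends to increase across a period and decrease down a group, though the pattern is less regular than for IE or radius.
These sit on a diagonal, where the across-period and down-group effects partly cancel.
As > B: the two effects oppose for this pair; the across-period effect wins (78 vs 27 kJ/mol).
Si > As: period and group pull opposite ways; the down-group shift dominates (134 vs 78 kJ/mol).
Te > Si: period and group pull opposite ways; the across-period shift dominates (190 vs 134 kJ/mol).
Tabulated electron affinity (kJ/mol): B 27, Si 134, As 78, Te 190.
So from lowest to highest: B < As < Si < Te.

B < As < Si < Te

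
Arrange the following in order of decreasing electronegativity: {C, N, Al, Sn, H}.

H is in period 1, group 1; C is in period 2, group 14; N is in period 2, group 15; Al is in period 3, group 13; Sn is in period 5, group 14.
Atoms toward the upper right of the periodic table pull bonding electrons most strongly.
These span different periods and groups, so the two trends combine.
Sn > Al: period and group pull opposite ways; the across-period shift dominates (1.96 vs 1.61).
H > Sn: period and group pull opposite ways; the down-group shift dominates (2.20 vs 1.96).
C > H: the two effects oppose for this pair; the across-period effect wins (2.55 vs 2.20).
N > C: N lies to the right of C in period 2, so the across-period effect alone puts N higher.
For reference (Pauling): H 2.20, C 2.55, N 3.04, Al 1.61, Sn 1.96.
So from highest to lowest: N > C > H > Sn > Al.

N, C, H, Sn, Al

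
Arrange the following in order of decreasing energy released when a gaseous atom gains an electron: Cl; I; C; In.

Cl, I, C, In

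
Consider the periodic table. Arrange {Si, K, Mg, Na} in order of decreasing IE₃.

Mg > Na > K > Si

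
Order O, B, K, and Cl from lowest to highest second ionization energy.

After 1 electron has been removed, what remains? O⁺ still has 5 valence electrons; B⁺ still has 2 valence electrons; K⁺ is the bare [Ar] core; Cl⁺ still has 6 valence electrons.
Usually core removal costs more than valence removal, but here the competition is close: a tightly held n=2 valence electron can cost more to remove than an n=3 core electron, so the actual values have to decide it.
Valence configurations: O⁺ [He]2s²2p³, B⁺ [He]2s², Cl⁺ [Ne]3s²3p⁴.
Approximate IE_2 values (kJ/mol): O 3388, B 2427, K 3052, Cl 2298.
Overall IE_2 order: Cl < B < K < O.

Cl, B, K, O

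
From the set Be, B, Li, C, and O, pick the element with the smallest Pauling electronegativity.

Li

Li is in period 2, group 1; Be is in period 2, group 2; B is in period 2, group 13; C is in period 2, group 14; O is in period 2, group 16.
Electronegativity increases across a period and decreases down a group, tracking effective nuclear charge and atomic size.
All lie in period 2, so electronegativity increases left to right.
The smallest Pauling electronegativity among these belongs to Li.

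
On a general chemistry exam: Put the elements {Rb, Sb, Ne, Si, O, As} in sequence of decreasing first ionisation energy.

Ne > O > As > Sb > Si > Rb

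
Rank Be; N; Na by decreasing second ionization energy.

Na > N > Be

IE_2 is the cost of taking one more electron from the +1 cation: Be⁺ still has 1 valence electron; N⁺ still has 4 valence electrons; Na⁺ is the bare [Ne] core.
Breaking into a closed-shell core is much more expensive than removing a leftover valence electron — Na has the largest IE_2 here.
Valence configurations: Be⁺ [He]2s¹, N⁺ [He]2s²2p².
Approximate IE_2 values (kJ/mol): Be 1757, N 2856, Na 4562.
Overall IE_2 order: Be < N < Na.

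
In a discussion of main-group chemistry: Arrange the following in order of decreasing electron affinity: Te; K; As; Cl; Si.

Si is in period 3, group 14; Cl is in period 3, group 17; K is in period 4, group 1; As is in period 4, group 15; Te is in period 5, group 16.
Adding an electron releases more energy for atoms nearer the top right (short of the noble gases).
Here both period and group differ, so the two effects have to be weighed against each other.
As > K: As lies to the right of K in period 4, so the across-period effect alone puts As higher.
Si > As: period and group pull opposite ways; the down-group shift dominates (134 vs 78 kJ/mol).
Te > Si: period and group pull opposite ways; the across-period shift dominates (190 vs 134 kJ/mol).
Cl > Te: both effects reinforce here, so Cl is clearly the higher of the two.
For reference (kJ/mol): Si 134, Cl 349, K 48, As 78, Te 190.
So from highest to lowest: Cl > Te > Si > As > K.

Cl > Te > Si > As > K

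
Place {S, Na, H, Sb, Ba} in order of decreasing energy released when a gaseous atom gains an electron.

S, Sb, H, Na, Ba

H is in period 1, group 1; Na is in period 3, group 1; S is in period 3, group 16; Sb is in period 5, group 15; Ba is in period 6, group 2.
EA tends to increase across a period and decrease down a group, though the pattern is less regular than for IE or radius.
Here both period and group differ, so the two effects have to be weighed against each other.
Na > Ba: period and group pull opposite ways; the down-group shift dominates (53 vs 14 kJ/mol).
H > Na: they share group 1; the group trend gives H the larger value.
Sb > H: period and group pull opposite ways; the across-period shift dominates (103 vs 73 kJ/mol).
S > Sb: both effects reinforce here, so S is clearly the higher of the two.
For reference (kJ/mol): H 73, Na 53, S 200, Sb 103, Ba 14.
So from highest to lowest: S > Sb > H > Na > Ba.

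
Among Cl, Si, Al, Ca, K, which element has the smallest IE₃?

Al

IE_3 is the cost of taking one more electron from the +2 cation: Cl²⁺ still has 5 valence electrons; Si²⁺ still has 2 valence electrons; Al²⁺ still has 1 valence electron; Ca²⁺ is the bare [Ar] core; K²⁺ is already 1 electron into the core.
Core electrons are held far more tightly than valence electrons, so K and Ca top the IE_3 order.
Valence configurations: Cl²⁺ [Ne]3s²3p³, Si²⁺ [Ne]3s², Al²⁺ [Ne]3s¹.
Tabulated IE_3 (kJ/mol): Cl 3822, Si 3232, Al 2745, Ca 4912, K 4420.
Hence IE_3: Al < Si < Cl < K < Ca.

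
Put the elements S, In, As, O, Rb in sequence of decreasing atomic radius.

Rb, In, As, S, O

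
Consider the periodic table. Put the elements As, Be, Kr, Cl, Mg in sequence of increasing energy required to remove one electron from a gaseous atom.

Mg < Be < As < Cl < Kr

Be is in period 2, group 2; Mg is in period 3, group 2; Cl is in period 3, group 17; As is in period 4, group 15; Kr is in period 4, group 18.
IE₁ increases left→right with effective nuclear charge and decreases top→bottom as the valence shell moves farther out.
These span different periods and groups, so the two trends combine.
Be > Mg: they share group 2; the group trend gives Be the larger value.
As > Be: period and group pull opposite ways; the across-period shift dominates (947 vs 900 kJ/mol).
Cl > As: both effects reinforce here, so Cl is clearly the higher of the two.
Kr > Cl: period and group pull opposite ways; the across-period shift dominates (1351 vs 1251 kJ/mol).
Tabulated first ionization energy (kJ/mol): Be 900, Mg 738, Cl 1251, As 947, Kr 1351.
So from lowest to highest: Mg < Be < As < Cl < Kr.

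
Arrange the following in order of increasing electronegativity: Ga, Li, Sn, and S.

Li, Ga, Sn, S

Smaller atoms with higher effective nuclear charge are more electronegative.
Here both period and group differ, so the two effects have to be weighed against each other.
Ga > Li: the two effects oppose for this pair; the across-period effect wins (1.81 vs 0.98).
Sn > Ga: period and group pull opposite ways; the across-period shift dominates (1.96 vs 1.81).
S > Sn: both effects reinforce here, so S is clearly the higher of the two.
Tabulated electronegativity (Pauling): Li 0.98, S 2.58, Ga 1.81, Sn 1.96.
So from lowest to highest: Li < Ga < Sn < S.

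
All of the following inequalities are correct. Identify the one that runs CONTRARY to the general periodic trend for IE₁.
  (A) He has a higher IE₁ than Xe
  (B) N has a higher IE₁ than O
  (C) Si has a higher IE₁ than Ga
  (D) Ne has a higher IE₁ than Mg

(B)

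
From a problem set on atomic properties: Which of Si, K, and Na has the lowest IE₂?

The second ionization energy removes an electron from the +1 ion. For each element: Si⁺ still has 3 valence electrons; K⁺ is the bare [Ar] core; Na⁺ is the bare [Ne] core.
Core electrons are held far more tightly than valence electrons, so K and Na top the IE_2 order.
The numbers (kJ/mol): Si 1577, K 3052, Na 4562.
Hence IE_2: Si < K < Na.

Si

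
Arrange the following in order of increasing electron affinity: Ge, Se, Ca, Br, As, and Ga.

Ca, Ga, As, Ge, Se, Br

Ca is in period 4, group 2; Ga is in period 4, group 13; Ge is in period 4, group 14; As is in period 4, group 15; Se is in period 4, group 16; Br is in period 4, group 17.
Atoms with high Z_eff and room in the valence shell (especially the halogens) have the most exothermic electron affinities.
All lie in period 4; the across-period trend (electron affinity increases left to right) applies, with the exception below.
Note the exception: Ge has a higher electron affinity than As, contrary to the simple trend — adding an electron to As's half-filled 4p³ is unfavourable, so Ge (4p²) has the more exothermic EA.
For reference (kJ/mol): Ca 2, Ga 29, Ge 119, As 78, Se 195, Br 325.
So from lowest to highest: Ca < Ga < As < Ge < Se < Br.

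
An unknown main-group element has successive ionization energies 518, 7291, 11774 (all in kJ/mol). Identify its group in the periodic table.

Group 1

Look for the largest jump between consecutive ionization energies: IE2/IE1 ≈ 14.1, far larger than any earlier ratio.
That jump marks the point where a core electron is being removed. So the atom has 1 valence electron.
A main-group element with 1 valence electron is in group 1.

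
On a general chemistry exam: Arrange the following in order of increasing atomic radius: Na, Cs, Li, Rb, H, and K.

H < Li < Na < K < Rb < Cs

H is in period 1, group 1; Li is in period 2, group 1; Na is in period 3, group 1; K is in period 4, group 1; Rb is in period 5, group 1; Cs is in period 6, group 1.
Moving right in a period, electrons are added to the same shell under a stronger nuclear pull, so atoms get smaller; moving down, a new shell is opened and atoms get larger.
All are in group 1, so atomic radius increases down the group.
So from smallest to largest: H < Li < Na < K < Rb < Cs.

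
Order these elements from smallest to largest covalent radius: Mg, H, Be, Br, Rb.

H < Be < Br < Mg < Rb

H is in period 1, group 1; Be is in period 2, group 2; Mg is in period 3, group 2; Br is in period 4, group 17; Rb is in period 5, group 1.
Radius decreases left→right (rising Z_eff, same n) and increases top→bottom (higher n).
These span different periods and groups, so the two trends combine.
Be > H: the two effects oppose for this pair; the down-group effect wins (102 vs 32 pm).
Br > Be: period and group pull opposite ways; the down-group shift dominates (114 vs 102 pm).
Mg > Br: period and group pull opposite ways; the across-period shift dominates (139 vs 114 pm).
Rb > Mg: both effects reinforce here, so Rb is clearly the larger of the two.
Tabulated atomic radius (pm): H 32, Be 102, Mg 139, Br 114, Rb 210.
So from smallest to largest: H < Be < Br < Mg < Rb.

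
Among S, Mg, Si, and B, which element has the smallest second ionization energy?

IE_2 is the cost of taking one more electron from the +1 cation: S⁺ still has 5 valence electrons; Mg⁺ still has 1 valence electron; Si⁺ still has 3 valence electrons; B⁺ still has 2 valence electrons.
All are still removing valence electrons, so compare the +1 ions as you would atoms: IE_2 generally rises across a period (higher Z_eff) and falls down a group (larger shell), subject to the usual subshell exceptions.
Valence configurations: S⁺ [Ne]3s²3p³, Mg⁺ [Ne]3s¹, Si⁺ [Ne]3s²3p¹, B⁺ [He]2s².
The numbers (kJ/mol): S 2252, Mg 1451, Si 1577, B 2427.
Hence IE_2: Mg < Si < S < B.

Mg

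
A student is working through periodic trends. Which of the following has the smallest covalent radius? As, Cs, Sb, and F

F

Atomic radius shrinks across a period as nuclear charge pulls the same shell inward, and grows down a group as new shells are added.
Neither a single period nor a single group — weigh both effects.
As > F: both effects reinforce here, so As is clearly the larger of the two.
Sb > As: Sb sits below As in group 15, so the down-group effect alone puts Sb larger.
Cs > Sb: both effects reinforce here, so Cs is clearly the larger of the two.
For reference (pm): F 64, As 121, Sb 140, Cs 232.
The smallest covalent radius among these belongs to F.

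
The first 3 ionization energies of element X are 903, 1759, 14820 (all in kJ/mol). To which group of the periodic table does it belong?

Group 2

Look for the largest jump between consecutive ionization energies: IE3/IE2 ≈ 8.4, far larger than any earlier ratio.
That jump marks the point where a core electron is being removed. So the atom has 2 valence electrons.
A main-group element with 2 valence electrons is in group 2.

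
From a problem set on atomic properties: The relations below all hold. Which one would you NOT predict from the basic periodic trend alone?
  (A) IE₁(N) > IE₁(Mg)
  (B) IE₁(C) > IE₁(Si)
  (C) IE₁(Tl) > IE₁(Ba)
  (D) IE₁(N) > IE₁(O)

(D)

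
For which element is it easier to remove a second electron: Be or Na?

Be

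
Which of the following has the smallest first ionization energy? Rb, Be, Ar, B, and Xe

Rb

Be is in period 2, group 2; B is in period 2, group 13; Ar is in period 3, group 18; Rb is in period 5, group 1; Xe is in period 5, group 18.
IE₁ increases left→right with effective nuclear charge and decreases top→bottom as the valence shell moves farther out.
Here both period and group differ, so the two effects have to be weighed against each other.
B > Rb: relative to Rb, both the across-period and down-group shifts push B's first ionization energy up.
Be > B: this pair runs against the simple trend — see the exception note.
Xe > Be: period and group pull opposite ways; the across-period shift dominates (1170 vs 900 kJ/mol).
Ar > Xe: they share group 18; the group trend gives Ar the larger value.
Note the exception: Be has a higher first ionization energy than B, contrary to the simple trend — removing B's lone 2p electron is easier than breaking Be's filled 2s².
Approximate values (kJ/mol): Be 900, B 801, Ar 1521, Rb 403, Xe 1170.
The smallest first ionization energy among these belongs to Rb.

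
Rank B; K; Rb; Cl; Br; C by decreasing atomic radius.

B is in period 2, group 13; C is in period 2, group 14; Cl is in period 3, group 17; K is in period 4, group 1; Br is in period 4, group 17; Rb is in period 5, group 1.
Radius decreases left→right (rising Z_eff, same n) and increases top→bottom (higher n).
Neither a single period nor a single group — weigh both effects.
B > C: both are in period 2; the period trend gives B the larger value.
Cl > B: period and group pull opposite ways; the down-group shift dominates (99 vs 85 pm).
Br > Cl: they share group 17; the group trend gives Br the larger value.
K > Br: K lies to the left of Br in period 4, so the across-period effect alone puts K larger.
Rb > K: Rb sits below K in group 1, so the down-group effect alone puts Rb larger.
Tabulated atomic radius (pm): B 85, C 75, Cl 99, K 196, Br 114, Rb 210.
So from largest to smallest: Rb > K > Br > Cl > B > C.

Rb, K, Br, Cl, B, C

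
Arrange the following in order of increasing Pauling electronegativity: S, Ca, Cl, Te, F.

Ca, Te, S, Cl, F

F is in period 2, group 17; S is in period 3, group 16; Cl is in period 3, group 17; Ca is in period 4, group 2; Te is in period 5, group 16.
Atoms toward the upper right of the periodic table pull bonding electrons most strongly.
These span different periods and groups, so the two trends combine.
Te > Ca: period and group pull opposite ways; the across-period shift dominates (2.10 vs 1.00).
S > Te: they share group 16; the group trend gives S the larger value.
Cl > S: both are in period 3; the period trend gives Cl the larger value.
F > Cl: F sits above Cl in group 17, so the down-group effect alone puts F higher.
Tabulated electronegativity (Pauling): F 3.98, S 2.58, Cl 3.16, Ca 1.00, Te 2.10.
So from lowest to highest: Ca < Te < S < Cl < F.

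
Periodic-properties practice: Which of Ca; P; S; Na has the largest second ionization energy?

Na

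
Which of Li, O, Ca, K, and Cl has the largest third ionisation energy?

Li

IE_3 is the cost of taking one more electron from the +2 cation: Li²⁺ is already 1 electron into the core; O²⁺ still has 4 valence electrons; Ca²⁺ is the bare [Ar] core; K²⁺ is already 1 electron into the core; Cl²⁺ still has 5 valence electrons.
Usually core removal costs more than valence removal, but here the competition is close: a tightly held n=2 valence electron can cost more to remove than an n=3 core electron, so the actual values have to decide it.
Valence configurations: O²⁺ [He]2s²2p², Cl²⁺ [Ne]3s²3p³.
Approximate IE_3 values (kJ/mol): Li 11815, O 5300, Ca 4912, K 4420, Cl 3822.
Putting it together, IE_3: Cl < K < Ca < O < Li.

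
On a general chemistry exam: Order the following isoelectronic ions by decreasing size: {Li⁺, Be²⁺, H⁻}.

All of these have 2 electrons, so size is governed by nuclear charge alone: the more protons, the stronger the pull on the same electron cloud, and the smaller the ion.
Nuclear charges: Be²⁺ (Z=4), Li⁺ (Z=3), H⁻ (Z=1).
Largest to smallest: H⁻ > Li⁺ > Be²⁺.

H⁻ > Li⁺ > Be²⁺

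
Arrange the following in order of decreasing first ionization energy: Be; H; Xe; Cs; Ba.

H > Xe > Be > Ba > Cs

Across a period the outer electron is held more tightly (higher IE₁); down a group it sits in a higher shell, more shielded, and comes off more easily.
Neither a single period nor a single group — weigh both effects.
Ba > Cs: Ba lies to the right of Cs in period 6, so the across-period effect alone puts Ba higher.
Be > Ba: Be sits above Ba in group 2, so the down-group effect alone puts Be higher.
Xe > Be: period and group pull opposite ways; the across-period shift dominates (1170 vs 900 kJ/mol).
H > Xe: the two effects oppose for this pair; the down-group effect wins (1312 vs 1170 kJ/mol).
For reference (kJ/mol): H 1312, Be 900, Xe 1170, Cs 376, Ba 503.
So from highest to lowest: H > Xe > Be > Ba > Cs.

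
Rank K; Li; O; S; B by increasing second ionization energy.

S, B, K, O, Li

Consider each +1 ion: K⁺ is the bare [Ar] core; Li⁺ is the bare [He] core; O⁺ still has 5 valence electrons; S⁺ still has 5 valence electrons; B⁺ still has 2 valence electrons.
Usually core removal costs more than valence removal, but here the competition is close: a tightly held n=2 valence electron can cost more to remove than an n=3 core electron, so the actual values have to decide it.
Valence configurations: O⁺ [He]2s²2p³, S⁺ [Ne]3s²3p³, B⁺ [He]2s².
The numbers (kJ/mol): K 3052, Li 7298, O 3388, S 2252, B 2427.
Overall IE_2 order: S < B < K < O < Li.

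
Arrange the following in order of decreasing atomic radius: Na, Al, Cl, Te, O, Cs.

Cs > Na > Te > Al > Cl > O

O is in period 2, group 16; Na is in period 3, group 1; Al is in period 3, group 13; Cl is in period 3, group 17; Te is in period 5, group 16; Cs is in period 6, group 1.
Radius decreases left→right (rising Z_eff, same n) and increases top→bottom (higher n).
Here both period and group differ, so the two effects have to be weighed against each other.
Cl > O: period and group pull opposite ways; the down-group shift dominates (99 vs 63 pm).
Al > Cl: Al lies to the left of Cl in period 3, so the across-period effect alone puts Al larger.
Te > Al: the two effects oppose for this pair; the down-group effect wins (136 vs 126 pm).
Na > Te: the two effects oppose for this pair; the across-period effect wins (155 vs 136 pm).
Cs > Na: they share group 1; the group trend gives Cs the larger value.
Approximate values (pm): O 63, Na 155, Al 126, Cl 99, Te 136, Cs 232.
So from largest to smallest: Cs > Na > Te > Al > Cl > O.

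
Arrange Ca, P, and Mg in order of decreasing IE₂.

P > Mg > Ca

Consider each +1 ion: Ca⁺ still has 1 valence electron; P⁺ still has 4 valence electrons; Mg⁺ still has 1 valence electron.
All are still removing valence electrons, so compare the +1 ions as you would atoms: IE_2 generally rises across a period (higher Z_eff) and falls down a group (larger shell), subject to the usual subshell exceptions.
Valence configurations: Ca⁺ [Ar]4s¹, P⁺ [Ne]3s²3p², Mg⁺ [Ne]3s¹.
Approximate IE_2 values (kJ/mol): Ca 1145, P 1907, Mg 1451.
Putting it together, IE_2: Ca < Mg < P.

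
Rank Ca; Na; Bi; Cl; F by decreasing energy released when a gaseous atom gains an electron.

Cl, F, Bi, Na, Ca

Adding an electron releases more energy for atoms nearer the top right (short of the noble gases).
Neither a single period nor a single group — weigh both effects.
Na > Ca: the two effects oppose for this pair; the down-group effect wins (53 vs 2 kJ/mol).
Bi > Na: the two effects oppose for this pair; the across-period effect wins (91 vs 53 kJ/mol).
F > Bi: both effects reinforce here, so F is clearly the higher of the two.
Cl > F: this pair runs against the simple trend — see the exception note.
Note the exception: Cl has a higher electron affinity than F, contrary to the simple trend — F's small 2p subshell makes the incoming electron feel strong e⁻–e⁻ repulsion, so Cl actually releases more energy on gaining an electron.
For reference (kJ/mol): F 328, Na 53, Cl 349, Ca 2, Bi 91.
So from highest to lowest: Cl > F > Bi > Na > Ca.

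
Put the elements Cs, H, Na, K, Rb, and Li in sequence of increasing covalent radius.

H is in period 1, group 1; Li is in period 2, group 1; Na is in period 3, group 1; K is in period 4, group 1; Rb is in period 5, group 1; Cs is in period 6, group 1.
Across a period the added protons contract the valence shell; down a group each new principal shell makes the atom larger.
All are in group 1, so atomic radius increases down the group.
So from smallest to largest: H < Li < Na < K < Rb < Cs.

H < Li < Na < K < Rb < Cs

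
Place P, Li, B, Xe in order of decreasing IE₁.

Xe > P > B > Li

Li is in period 2, group 1; B is in period 2, group 13; P is in period 3, group 15; Xe is in period 5, group 18.
Removing the outermost electron gets harder across a period and easier down a group.
Neither a single period nor a single group — weigh both effects.
B > Li: B lies to the right of Li in period 2, so the across-period effect alone puts B higher.
P > B: the two effects oppose for this pair; the across-period effect wins (1012 vs 801 kJ/mol).
Xe > P: the two effects oppose for this pair; the across-period effect wins (1170 vs 1012 kJ/mol).
Approximate values (kJ/mol): Li 520, B 801, P 1012, Xe 1170.
So from highest to lowest: Xe > P > B > Li.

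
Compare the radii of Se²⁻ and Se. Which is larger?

Se²⁻

Forming Se²⁻ adds 2 electrons to Se. More electron–electron repulsion in the same shell, with unchanged nuclear charge, lets the cloud expand.
An anion is larger than its parent atom: Se²⁻ > Se.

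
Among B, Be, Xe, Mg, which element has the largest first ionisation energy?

Be is in period 2, group 2; B is in period 2, group 13; Mg is in period 3, group 2; Xe is in period 5, group 18.
Removing the outermost electron gets harder across a period and easier down a group.
Here both period and group differ, so the two effects have to be weighed against each other.
B > Mg: both effects reinforce here, so B is clearly the higher of the two.
Be > B: this pair runs against the simple trend — see the exception note.
Xe > Be: the two effects oppose for this pair; the across-period effect wins (1170 vs 900 kJ/mol).
Note the exception: Be has a higher first ionization energy than B, contrary to the simple trend — removing B's lone 2p electron is easier than breaking Be's filled 2s².
Tabulated first ionization energy (kJ/mol): Be 900, B 801, Mg 738, Xe 1170.
The largest first ionisation energy among these belongs to Xe.

Xe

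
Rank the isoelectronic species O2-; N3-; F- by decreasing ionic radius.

N3- > O2- > F-

All of these have 10 electrons, so size is governed by nuclear charge alone: the more protons, the stronger the pull on the same electron cloud, and the smaller the ion.
Nuclear charges: F- (Z=9), O2- (Z=8), N3- (Z=7).
Largest to smallest: N3- > O2- > F-.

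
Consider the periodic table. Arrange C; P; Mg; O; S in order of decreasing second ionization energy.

IE_2 is the cost of taking one more electron from the +1 cation: C⁺ still has 3 valence electrons; P⁺ still has 4 valence electrons; Mg⁺ still has 1 valence electron; O⁺ still has 5 valence electrons; S⁺ still has 5 valence electrons.
All are still removing valence electrons, so compare the +1 ions as you would atoms: IE_2 generally rises across a period (higher Z_eff) and falls down a group (larger shell), subject to the usual subshell exceptions.
Valence configurations: C⁺ [He]2s²2p¹, P⁺ [Ne]3s²3p², Mg⁺ [Ne]3s¹, O⁺ [He]2s²2p³, S⁺ [Ne]3s²3p³.
The numbers (kJ/mol): C 2353, P 1907, Mg 1451, O 3388, S 2252.
Putting it together, IE_2: Mg < P < S < C < O.

O > C > S > P > Mg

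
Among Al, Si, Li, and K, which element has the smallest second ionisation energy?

Si

IE_2 is the cost of taking one more electron from the +1 cation: Al⁺ still has 2 valence electrons; Si⁺ still has 3 valence electrons; Li⁺ is the bare [He] core; K⁺ is the bare [Ar] core.
Pulling an electron out of a noble-gas core costs far more than removing a remaining valence electron, so K and Li sit at the high end of IE_2.
Valence configurations: Al⁺ [Ne]3s², Si⁺ [Ne]3s²3p¹.
Si⁺ loses a lone 3p electron whereas Al⁺ must break into a filled 3s² pair, so IE_2(Al) > IE_2(Si) even though Si has the higher nuclear charge.
Tabulated IE_2 (kJ/mol): Al 1817, Si 1577, Li 7298, K 3052.
Overall IE_2 order: Si < Al < K < Li.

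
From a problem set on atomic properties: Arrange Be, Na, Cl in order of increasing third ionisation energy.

Cl < Na < Be

Consider each +2 ion: Be²⁺ is the bare [He] core; Na²⁺ is already 1 electron into the core; Cl²⁺ still has 5 valence electrons.
Pulling an electron out of a noble-gas core costs far more than removing a remaining valence electron, so Na and Be sit at the high end of IE_3.
Approximate IE_3 values (kJ/mol): Be 14849, Na 6910, Cl 3822.
Hence IE_3: Cl < Na < Be.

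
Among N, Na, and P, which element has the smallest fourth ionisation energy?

P

IE_4 is the cost of taking one more electron from the +3 cation: N³⁺ still has 2 valence electrons; Na³⁺ is already 2 electrons into the core; P³⁺ still has 2 valence electrons.
Pulling an electron out of a noble-gas core costs far more than removing a remaining valence electron, so Na sits at the high end of IE_4.
Valence configurations: N³⁺ [He]2s², P³⁺ [Ne]3s².
The numbers (kJ/mol): N 7475, Na 9543, P 4964.
Hence IE_4: P < N < Na.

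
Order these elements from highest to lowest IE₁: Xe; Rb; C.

Xe > C > Rb

C is in period 2, group 14; Rb is in period 5, group 1; Xe is in period 5, group 18.
First ionization energy rises across a period (greater Z_eff holds electrons more tightly) and falls down a group (valence electrons are farther from the nucleus).
These span different periods and groups, so the two trends combine.
C > Rb: both effects reinforce here, so C is clearly the higher of the two.
Xe > C: the two effects oppose for this pair; the across-period effect wins (1170 vs 1086 kJ/mol).
For reference (kJ/mol): C 1086, Rb 403, Xe 1170.
So from highest to lowest: Xe > C > Rb.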